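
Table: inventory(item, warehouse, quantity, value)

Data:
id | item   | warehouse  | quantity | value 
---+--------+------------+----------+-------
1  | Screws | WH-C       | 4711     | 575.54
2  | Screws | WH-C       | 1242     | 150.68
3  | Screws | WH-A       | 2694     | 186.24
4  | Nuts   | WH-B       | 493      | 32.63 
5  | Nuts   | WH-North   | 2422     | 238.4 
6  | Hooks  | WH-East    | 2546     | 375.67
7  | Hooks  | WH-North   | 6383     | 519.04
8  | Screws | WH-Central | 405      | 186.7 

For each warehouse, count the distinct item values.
SELECT warehouse, COUNT(DISTINCT item)
FROM inventory
GROUP BY warehouse

Result:
  WH-A: 1 distinct
  WH-B: 1 distinct
  WH-C: 1 distinct
  WH-Central: 1 distinct
  WH-East: 1 distinct
  WH-North: 2 distinct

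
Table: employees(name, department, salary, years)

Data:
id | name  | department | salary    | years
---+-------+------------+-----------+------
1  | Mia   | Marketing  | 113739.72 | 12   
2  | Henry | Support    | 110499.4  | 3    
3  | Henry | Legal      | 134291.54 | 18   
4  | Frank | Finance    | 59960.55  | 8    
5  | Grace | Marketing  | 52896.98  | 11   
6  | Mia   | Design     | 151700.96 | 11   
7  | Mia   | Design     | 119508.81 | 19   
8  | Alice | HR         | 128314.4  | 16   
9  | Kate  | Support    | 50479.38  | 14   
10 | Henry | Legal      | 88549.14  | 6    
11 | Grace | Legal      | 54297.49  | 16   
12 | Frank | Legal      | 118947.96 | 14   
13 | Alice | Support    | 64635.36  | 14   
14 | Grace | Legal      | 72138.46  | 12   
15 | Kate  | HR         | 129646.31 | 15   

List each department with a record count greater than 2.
SELECT department, COUNT(*) as cnt
FROM employees
GROUP BY department
HAVING COUNT(*) > 2

Result:
  Legal: 5
  Support: 3

Note: HAVING filters groups after aggregation, WHERE filters rows before.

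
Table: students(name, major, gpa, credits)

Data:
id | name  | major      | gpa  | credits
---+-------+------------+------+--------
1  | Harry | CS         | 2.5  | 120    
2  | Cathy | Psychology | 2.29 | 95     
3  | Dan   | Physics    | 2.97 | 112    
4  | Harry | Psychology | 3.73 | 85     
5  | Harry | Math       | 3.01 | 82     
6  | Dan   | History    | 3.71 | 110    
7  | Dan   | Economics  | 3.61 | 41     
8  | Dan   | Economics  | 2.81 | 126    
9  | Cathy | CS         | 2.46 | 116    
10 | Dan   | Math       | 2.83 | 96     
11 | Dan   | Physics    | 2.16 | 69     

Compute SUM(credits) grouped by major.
SELECT major, SUM(credits) as result
FROM students
GROUP BY major

Result:
  CS: 236
  Economics: 167
  History: 110
  Math: 178
  Physics: 181
  Psychology: 180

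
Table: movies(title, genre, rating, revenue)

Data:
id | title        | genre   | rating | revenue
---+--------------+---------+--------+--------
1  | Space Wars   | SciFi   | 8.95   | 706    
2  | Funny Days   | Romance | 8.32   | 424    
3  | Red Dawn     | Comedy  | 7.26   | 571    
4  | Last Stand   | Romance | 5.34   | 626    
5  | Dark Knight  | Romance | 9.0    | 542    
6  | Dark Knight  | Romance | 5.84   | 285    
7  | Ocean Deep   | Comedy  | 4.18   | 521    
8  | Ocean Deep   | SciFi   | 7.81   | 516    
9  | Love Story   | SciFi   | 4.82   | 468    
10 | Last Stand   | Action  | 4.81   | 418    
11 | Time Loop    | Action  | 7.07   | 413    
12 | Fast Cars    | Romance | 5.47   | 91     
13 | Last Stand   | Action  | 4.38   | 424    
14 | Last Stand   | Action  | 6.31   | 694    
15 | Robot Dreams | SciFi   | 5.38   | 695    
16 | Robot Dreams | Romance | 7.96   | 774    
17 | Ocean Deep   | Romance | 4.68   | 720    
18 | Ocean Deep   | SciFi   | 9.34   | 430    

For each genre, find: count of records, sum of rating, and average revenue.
SELECT genre,
       COUNT(*) as cnt,
       SUM(rating) as total_rating,
       AVG(revenue) as avg_revenue
FROM movies
GROUP BY genre

Result:
  Action: 4 records, 22.57 total rating, 487.25 avg revenue
  Comedy: 2 records, 11.44 total rating, 546.00 avg revenue
  Romance: 7 records, 46.61 total rating, 494.57 avg revenue
  SciFi: 5 records, 36.30 total rating, 563.00 avg revenue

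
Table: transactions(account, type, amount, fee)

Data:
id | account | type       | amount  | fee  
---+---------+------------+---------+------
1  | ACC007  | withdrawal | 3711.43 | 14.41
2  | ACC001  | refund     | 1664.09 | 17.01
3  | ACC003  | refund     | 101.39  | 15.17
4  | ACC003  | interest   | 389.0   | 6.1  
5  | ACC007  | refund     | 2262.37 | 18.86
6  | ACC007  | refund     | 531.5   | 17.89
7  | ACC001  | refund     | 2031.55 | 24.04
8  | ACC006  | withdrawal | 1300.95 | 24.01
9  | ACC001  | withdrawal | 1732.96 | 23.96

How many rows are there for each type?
SELECT type, COUNT(*) as count
FROM transactions
GROUP BY type

Result:
  interest: 1
  refund: 5
  withdrawal: 3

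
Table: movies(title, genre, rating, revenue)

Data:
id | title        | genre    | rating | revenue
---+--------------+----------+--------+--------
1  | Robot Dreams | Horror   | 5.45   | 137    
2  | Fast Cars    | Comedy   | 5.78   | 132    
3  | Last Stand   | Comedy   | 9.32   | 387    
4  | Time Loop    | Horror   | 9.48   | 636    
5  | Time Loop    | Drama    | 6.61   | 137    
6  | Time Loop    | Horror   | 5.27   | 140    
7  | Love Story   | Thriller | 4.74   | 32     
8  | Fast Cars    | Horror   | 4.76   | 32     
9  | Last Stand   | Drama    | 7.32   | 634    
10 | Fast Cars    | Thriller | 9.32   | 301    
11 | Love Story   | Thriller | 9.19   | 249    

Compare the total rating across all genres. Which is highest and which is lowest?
SELECT genre, SUM(rating)
FROM movies
GROUP BY genre
ORDER BY SUM(rating)

All groups:
  Drama: 13.93
  Comedy: 15.10
  Thriller: 23.25
  Horror: 24.96

Highest: Horror (24.96)
Lowest: Drama (13.93)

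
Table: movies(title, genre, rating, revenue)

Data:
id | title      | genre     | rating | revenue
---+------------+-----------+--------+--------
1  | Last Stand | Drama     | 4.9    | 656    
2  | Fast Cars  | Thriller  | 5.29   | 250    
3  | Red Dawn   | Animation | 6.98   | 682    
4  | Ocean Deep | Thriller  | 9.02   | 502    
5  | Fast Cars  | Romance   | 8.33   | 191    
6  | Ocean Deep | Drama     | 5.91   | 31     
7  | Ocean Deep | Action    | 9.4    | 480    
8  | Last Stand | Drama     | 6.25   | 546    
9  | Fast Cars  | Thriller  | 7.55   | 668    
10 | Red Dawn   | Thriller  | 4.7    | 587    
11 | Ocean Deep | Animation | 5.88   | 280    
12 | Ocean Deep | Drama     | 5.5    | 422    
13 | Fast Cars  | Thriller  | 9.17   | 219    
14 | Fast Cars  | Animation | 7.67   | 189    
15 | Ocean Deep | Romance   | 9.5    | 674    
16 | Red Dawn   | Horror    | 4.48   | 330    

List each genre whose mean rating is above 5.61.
SELECT genre, AVG(rating)
FROM movies
GROUP BY genre
HAVING AVG(rating) > 5.61

Result:
  Action: avg=9.40
  Animation: avg=6.84
  Drama: avg=5.64
  Romance: avg=8.92
  Thriller: avg=7.15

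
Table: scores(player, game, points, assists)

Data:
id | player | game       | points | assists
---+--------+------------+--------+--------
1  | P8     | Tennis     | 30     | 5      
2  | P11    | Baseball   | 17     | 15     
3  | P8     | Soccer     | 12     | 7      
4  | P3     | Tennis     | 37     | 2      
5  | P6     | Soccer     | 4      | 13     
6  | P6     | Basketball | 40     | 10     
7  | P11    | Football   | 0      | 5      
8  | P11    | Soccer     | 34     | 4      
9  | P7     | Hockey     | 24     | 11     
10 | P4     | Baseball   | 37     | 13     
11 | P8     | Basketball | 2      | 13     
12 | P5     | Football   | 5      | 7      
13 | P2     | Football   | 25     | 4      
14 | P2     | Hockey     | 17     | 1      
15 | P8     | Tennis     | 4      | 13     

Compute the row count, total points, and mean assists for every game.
SELECT game,
       COUNT(*) as cnt,
       SUM(points) as total_points,
       AVG(assists) as avg_assists
FROM scores
GROUP BY game

Result:
  Baseball: 2 records, 54 total points, 14.00 avg assists
  Basketball: 2 records, 42 total points, 11.50 avg assists
  Football: 3 records, 30 total points, 5.33 avg assists
  Hockey: 2 records, 41 total points, 6.00 avg assists
  Soccer: 3 records, 50 total points, 8.00 avg assists
  Tennis: 3 records, 71 total points, 6.67 avg assists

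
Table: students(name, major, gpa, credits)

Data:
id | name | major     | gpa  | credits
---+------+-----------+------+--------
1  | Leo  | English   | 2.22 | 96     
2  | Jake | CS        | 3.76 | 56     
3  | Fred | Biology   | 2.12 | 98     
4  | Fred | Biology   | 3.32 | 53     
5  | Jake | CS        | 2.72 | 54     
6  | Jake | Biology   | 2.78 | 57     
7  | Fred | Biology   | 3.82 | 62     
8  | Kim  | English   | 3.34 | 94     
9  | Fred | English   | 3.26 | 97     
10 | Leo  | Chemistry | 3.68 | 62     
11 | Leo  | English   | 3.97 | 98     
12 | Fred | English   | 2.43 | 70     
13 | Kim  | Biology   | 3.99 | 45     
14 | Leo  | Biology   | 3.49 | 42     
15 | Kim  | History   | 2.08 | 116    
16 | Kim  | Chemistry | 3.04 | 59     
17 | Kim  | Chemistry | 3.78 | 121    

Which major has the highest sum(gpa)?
SELECT major, SUM(gpa) as val
FROM students
GROUP BY major
ORDER BY val DESC
LIMIT 1

Result: Biology with sum(gpa) = 19.52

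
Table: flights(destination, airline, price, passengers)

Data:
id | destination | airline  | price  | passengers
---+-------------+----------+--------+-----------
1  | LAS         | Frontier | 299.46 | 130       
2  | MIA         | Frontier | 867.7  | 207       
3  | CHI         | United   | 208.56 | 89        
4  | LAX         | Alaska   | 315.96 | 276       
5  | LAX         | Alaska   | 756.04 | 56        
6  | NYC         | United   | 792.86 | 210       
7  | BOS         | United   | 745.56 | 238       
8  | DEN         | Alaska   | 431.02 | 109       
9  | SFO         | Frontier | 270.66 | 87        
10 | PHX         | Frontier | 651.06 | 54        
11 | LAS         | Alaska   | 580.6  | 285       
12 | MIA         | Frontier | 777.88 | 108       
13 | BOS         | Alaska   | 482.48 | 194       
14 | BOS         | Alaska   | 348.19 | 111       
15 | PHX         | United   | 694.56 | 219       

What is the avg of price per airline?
SELECT airline, AVG(price) as result
FROM flights
GROUP BY airline

Result:
  Alaska: 485.72
  Frontier: 573.35
  United: 610.39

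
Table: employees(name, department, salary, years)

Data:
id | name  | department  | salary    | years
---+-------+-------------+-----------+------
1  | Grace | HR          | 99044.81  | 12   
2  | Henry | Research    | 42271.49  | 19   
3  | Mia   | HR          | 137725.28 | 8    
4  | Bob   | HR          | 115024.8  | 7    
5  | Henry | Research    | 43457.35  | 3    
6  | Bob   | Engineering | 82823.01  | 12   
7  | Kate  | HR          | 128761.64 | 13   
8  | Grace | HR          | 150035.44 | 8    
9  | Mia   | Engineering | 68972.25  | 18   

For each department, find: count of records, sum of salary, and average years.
SELECT department,
       COUNT(*) as cnt,
       SUM(salary) as total_salary,
       AVG(years) as avg_years
FROM employees
GROUP BY department

Result:
  Engineering: 2 records, 151795.26 total salary, 15.00 avg years
  HR: 5 records, 630591.97 total salary, 9.60 avg years
  Research: 2 records, 85728.84 total salary, 11.00 avg years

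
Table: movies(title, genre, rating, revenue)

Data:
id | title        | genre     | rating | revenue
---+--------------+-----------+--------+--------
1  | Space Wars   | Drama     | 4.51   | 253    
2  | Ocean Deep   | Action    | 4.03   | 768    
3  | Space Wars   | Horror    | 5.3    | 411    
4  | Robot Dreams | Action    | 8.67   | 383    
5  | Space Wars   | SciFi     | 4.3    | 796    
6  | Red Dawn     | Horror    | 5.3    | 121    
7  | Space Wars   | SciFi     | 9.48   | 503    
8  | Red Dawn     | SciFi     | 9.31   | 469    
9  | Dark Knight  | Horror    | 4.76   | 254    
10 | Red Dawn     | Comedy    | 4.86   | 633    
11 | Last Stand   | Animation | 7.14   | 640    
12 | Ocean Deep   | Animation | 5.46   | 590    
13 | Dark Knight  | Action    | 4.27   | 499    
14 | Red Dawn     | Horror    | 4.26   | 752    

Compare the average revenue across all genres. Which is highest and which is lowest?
SELECT genre, AVG(revenue)
FROM movies
GROUP BY genre
ORDER BY AVG(revenue)

All groups:
  Drama: 253.00
  Horror: 384.50
  Action: 550.00
  SciFi: 589.33
  Animation: 615.00
  Comedy: 633.00

Highest: Comedy (633.00)
Lowest: Drama (253.00)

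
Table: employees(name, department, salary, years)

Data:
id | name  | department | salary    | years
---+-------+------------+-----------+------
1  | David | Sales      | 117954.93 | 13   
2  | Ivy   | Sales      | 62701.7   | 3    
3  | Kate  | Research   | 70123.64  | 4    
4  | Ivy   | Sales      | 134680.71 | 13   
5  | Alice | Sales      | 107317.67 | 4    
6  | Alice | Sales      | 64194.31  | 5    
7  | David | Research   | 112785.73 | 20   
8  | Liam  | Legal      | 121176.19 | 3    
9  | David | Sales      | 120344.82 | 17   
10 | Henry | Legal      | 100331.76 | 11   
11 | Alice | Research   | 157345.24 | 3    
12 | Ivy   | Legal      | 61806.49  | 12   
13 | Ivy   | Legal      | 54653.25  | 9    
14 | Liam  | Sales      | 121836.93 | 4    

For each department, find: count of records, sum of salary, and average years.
SELECT department,
       COUNT(*) as cnt,
       SUM(salary) as total_salary,
       AVG(years) as avg_years
FROM employees
GROUP BY department

Result:
  Legal: 4 records, 337967.69 total salary, 8.75 avg years
  Research: 3 records, 340254.61 total salary, 9.00 avg years
  Sales: 7 records, 729031.07 total salary, 8.43 avg years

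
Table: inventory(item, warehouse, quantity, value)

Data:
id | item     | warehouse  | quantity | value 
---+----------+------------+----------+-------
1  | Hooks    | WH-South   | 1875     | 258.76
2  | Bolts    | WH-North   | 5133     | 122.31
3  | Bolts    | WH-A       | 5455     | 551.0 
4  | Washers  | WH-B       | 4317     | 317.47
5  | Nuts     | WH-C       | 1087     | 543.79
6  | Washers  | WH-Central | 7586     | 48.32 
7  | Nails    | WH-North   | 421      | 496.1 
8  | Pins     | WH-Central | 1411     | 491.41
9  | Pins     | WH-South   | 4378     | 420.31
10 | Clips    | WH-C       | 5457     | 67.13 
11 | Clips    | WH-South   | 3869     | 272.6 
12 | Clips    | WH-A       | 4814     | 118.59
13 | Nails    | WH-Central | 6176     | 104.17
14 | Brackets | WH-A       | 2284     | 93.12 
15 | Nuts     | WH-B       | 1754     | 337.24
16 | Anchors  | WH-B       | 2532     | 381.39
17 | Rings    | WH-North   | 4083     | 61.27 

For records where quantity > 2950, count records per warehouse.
SELECT warehouse, COUNT(*)
FROM inventory
WHERE quantity > 2950
GROUP BY warehouse

Note: WHERE filters rows before grouping.

Result:
  WH-A: 2
  WH-B: 1
  WH-C: 1
  WH-Central: 2
  WH-North: 2
  WH-South: 2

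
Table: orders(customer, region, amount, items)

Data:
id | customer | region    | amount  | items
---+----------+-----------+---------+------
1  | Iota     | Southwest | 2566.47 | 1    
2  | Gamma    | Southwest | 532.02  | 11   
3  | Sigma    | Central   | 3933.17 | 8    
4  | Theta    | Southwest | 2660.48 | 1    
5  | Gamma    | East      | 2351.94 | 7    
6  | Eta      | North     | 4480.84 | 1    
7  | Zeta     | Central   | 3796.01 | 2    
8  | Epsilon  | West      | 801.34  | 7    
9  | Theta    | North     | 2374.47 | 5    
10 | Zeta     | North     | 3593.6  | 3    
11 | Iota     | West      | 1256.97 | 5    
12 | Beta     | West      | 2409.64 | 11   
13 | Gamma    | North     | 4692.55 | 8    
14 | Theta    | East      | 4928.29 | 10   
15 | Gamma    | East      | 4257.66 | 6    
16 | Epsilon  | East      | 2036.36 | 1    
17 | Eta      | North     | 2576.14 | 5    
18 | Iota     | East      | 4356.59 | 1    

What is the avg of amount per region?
SELECT region, AVG(amount) as result
FROM orders
GROUP BY region

Result:
  Central: 3864.59
  East: 3586.17
  North: 3543.52
  Southwest: 1919.66
  West: 1489.32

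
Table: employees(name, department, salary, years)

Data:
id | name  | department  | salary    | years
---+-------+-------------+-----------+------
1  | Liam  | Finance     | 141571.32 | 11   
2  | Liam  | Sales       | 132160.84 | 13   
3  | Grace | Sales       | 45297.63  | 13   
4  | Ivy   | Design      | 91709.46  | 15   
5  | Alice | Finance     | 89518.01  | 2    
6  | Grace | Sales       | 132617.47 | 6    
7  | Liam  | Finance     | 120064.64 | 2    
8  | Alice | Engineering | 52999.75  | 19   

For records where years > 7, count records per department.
SELECT department, COUNT(*)
FROM employees
WHERE years > 7
GROUP BY department

Note: WHERE filters rows before grouping.

Result:
  Design: 1
  Engineering: 1
  Finance: 1
  Sales: 2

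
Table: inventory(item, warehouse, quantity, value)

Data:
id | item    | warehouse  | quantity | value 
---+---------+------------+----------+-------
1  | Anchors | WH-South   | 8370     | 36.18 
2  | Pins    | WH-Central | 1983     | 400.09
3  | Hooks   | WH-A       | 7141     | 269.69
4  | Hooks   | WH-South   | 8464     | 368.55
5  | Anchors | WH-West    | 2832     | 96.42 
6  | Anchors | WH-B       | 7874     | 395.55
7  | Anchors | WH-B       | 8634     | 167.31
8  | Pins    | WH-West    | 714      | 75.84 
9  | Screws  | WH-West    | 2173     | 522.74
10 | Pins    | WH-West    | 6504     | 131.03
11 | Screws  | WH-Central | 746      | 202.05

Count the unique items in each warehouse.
SELECT warehouse, COUNT(DISTINCT item)
FROM inventory
GROUP BY warehouse

Result:
  WH-A: 1 distinct
  WH-B: 1 distinct
  WH-Central: 2 distinct
  WH-South: 2 distinct
  WH-West: 3 distinct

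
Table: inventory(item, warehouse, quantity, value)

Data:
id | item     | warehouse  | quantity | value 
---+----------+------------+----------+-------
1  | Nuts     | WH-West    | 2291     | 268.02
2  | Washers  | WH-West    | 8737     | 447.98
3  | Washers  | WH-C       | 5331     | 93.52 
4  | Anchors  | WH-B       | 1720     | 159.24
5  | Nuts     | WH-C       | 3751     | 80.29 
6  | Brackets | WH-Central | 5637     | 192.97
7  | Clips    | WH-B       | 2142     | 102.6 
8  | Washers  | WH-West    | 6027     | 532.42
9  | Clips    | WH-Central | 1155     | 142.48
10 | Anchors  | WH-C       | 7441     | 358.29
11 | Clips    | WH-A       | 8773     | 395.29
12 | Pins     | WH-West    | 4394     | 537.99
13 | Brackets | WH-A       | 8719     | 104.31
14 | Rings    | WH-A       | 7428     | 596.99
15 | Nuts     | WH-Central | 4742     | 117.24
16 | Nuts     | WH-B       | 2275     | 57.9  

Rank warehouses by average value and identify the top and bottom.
SELECT warehouse, AVG(value)
FROM inventory
GROUP BY warehouse
ORDER BY AVG(value)

All groups:
  WH-B: 106.58
  WH-Central: 150.90
  WH-C: 177.37
  WH-A: 365.53
  WH-West: 446.60

Highest: WH-West (446.60)
Lowest: WH-B (106.58)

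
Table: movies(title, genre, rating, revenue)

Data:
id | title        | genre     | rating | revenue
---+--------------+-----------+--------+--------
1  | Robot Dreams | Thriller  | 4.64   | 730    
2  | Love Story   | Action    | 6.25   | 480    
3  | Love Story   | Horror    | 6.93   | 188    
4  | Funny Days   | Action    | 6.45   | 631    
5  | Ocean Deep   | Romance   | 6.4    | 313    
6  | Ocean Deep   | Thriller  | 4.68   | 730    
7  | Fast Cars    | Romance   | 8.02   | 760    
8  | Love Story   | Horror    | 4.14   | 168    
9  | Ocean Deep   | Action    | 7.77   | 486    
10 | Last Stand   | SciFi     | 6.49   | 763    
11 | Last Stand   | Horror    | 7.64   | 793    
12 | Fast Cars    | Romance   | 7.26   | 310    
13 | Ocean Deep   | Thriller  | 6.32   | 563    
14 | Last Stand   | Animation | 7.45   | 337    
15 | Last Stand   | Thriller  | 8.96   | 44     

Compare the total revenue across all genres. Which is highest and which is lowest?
SELECT genre, SUM(revenue)
FROM movies
GROUP BY genre
ORDER BY SUM(revenue)

All groups:
  Animation: 337
  SciFi: 763
  Horror: 1149
  Romance: 1383
  Action: 1597
  Thriller: 2067

Highest: Thriller (2067)
Lowest: Animation (337)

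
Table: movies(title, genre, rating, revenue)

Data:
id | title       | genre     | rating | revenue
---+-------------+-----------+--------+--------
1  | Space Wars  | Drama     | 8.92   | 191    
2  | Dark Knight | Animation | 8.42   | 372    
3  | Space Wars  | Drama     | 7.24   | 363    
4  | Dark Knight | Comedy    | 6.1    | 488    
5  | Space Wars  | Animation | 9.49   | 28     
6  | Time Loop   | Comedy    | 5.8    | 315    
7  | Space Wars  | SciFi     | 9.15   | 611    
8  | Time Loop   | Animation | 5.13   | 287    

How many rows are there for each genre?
SELECT genre, COUNT(*) as count
FROM movies
GROUP BY genre

Result:
  Animation: 3
  Comedy: 2
  Drama: 2
  SciFi: 1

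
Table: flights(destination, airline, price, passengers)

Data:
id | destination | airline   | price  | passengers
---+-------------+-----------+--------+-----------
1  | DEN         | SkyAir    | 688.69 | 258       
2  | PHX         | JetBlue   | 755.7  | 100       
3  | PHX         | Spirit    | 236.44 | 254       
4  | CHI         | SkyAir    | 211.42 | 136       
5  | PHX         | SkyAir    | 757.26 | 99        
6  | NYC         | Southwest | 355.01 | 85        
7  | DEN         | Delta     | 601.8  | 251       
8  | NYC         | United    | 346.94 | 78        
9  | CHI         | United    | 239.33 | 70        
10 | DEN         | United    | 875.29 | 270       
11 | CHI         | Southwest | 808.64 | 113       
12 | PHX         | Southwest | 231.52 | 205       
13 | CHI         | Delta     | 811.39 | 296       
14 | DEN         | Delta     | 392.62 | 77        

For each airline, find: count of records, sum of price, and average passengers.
SELECT airline,
       COUNT(*) as cnt,
       SUM(price) as total_price,
       AVG(passengers) as avg_passengers
FROM flights
GROUP BY airline

Result:
  Delta: 3 records, 1805.81 total price, 208.00 avg passengers
  JetBlue: 1 records, 755.70 total price, 100.00 avg passengers
  SkyAir: 3 records, 1657.37 total price, 164.33 avg passengers
  Southwest: 3 records, 1395.17 total price, 134.33 avg passengers
  Spirit: 1 records, 236.44 total price, 254.00 avg passengers
  United: 3 records, 1461.56 total price, 139.33 avg passengers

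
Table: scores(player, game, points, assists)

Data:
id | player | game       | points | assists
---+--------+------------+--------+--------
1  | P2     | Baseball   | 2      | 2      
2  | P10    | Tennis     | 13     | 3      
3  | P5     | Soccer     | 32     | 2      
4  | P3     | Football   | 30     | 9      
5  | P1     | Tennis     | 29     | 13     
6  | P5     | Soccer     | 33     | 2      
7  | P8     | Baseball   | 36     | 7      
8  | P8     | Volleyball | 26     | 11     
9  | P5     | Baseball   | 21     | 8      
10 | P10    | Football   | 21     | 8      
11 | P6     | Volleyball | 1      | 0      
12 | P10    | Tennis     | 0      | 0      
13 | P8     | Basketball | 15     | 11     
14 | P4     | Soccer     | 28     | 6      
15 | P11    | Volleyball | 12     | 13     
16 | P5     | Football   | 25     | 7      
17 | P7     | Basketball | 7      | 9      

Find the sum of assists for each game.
SELECT game, SUM(assists) as result
FROM scores
GROUP BY game

Result:
  Baseball: 17
  Basketball: 20
  Football: 24
  Soccer: 10
  Tennis: 16
  Volleyball: 24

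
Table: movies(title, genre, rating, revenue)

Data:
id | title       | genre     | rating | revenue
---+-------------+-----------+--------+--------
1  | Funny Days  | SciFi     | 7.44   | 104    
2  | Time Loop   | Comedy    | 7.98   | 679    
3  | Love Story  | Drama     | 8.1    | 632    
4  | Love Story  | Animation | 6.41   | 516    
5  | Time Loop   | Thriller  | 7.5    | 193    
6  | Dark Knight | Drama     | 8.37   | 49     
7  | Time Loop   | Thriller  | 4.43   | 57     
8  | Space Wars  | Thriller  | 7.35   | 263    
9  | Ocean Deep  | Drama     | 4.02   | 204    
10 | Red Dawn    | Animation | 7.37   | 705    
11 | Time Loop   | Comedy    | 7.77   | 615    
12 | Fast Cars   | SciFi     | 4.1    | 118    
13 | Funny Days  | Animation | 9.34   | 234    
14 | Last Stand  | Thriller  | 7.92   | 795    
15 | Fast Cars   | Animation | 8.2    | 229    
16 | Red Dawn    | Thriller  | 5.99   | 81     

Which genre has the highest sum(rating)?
SELECT genre, SUM(rating) as val
FROM movies
GROUP BY genre
ORDER BY val DESC
LIMIT 1

Result: Thriller with sum(rating) = 33.19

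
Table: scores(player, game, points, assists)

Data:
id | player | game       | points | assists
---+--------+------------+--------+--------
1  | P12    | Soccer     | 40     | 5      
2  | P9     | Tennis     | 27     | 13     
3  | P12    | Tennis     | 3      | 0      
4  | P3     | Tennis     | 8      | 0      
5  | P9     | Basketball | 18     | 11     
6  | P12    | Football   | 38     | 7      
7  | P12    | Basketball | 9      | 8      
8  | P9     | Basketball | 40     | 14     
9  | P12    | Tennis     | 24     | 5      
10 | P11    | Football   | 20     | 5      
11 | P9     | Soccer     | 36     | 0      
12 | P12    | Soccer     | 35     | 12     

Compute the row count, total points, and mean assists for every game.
SELECT game,
       COUNT(*) as cnt,
       SUM(points) as total_points,
       AVG(assists) as avg_assists
FROM scores
GROUP BY game

Result:
  Basketball: 3 records, 67 total points, 11.00 avg assists
  Football: 2 records, 58 total points, 6.00 avg assists
  Soccer: 3 records, 111 total points, 5.67 avg assists
  Tennis: 4 records, 62 total points, 4.50 avg assists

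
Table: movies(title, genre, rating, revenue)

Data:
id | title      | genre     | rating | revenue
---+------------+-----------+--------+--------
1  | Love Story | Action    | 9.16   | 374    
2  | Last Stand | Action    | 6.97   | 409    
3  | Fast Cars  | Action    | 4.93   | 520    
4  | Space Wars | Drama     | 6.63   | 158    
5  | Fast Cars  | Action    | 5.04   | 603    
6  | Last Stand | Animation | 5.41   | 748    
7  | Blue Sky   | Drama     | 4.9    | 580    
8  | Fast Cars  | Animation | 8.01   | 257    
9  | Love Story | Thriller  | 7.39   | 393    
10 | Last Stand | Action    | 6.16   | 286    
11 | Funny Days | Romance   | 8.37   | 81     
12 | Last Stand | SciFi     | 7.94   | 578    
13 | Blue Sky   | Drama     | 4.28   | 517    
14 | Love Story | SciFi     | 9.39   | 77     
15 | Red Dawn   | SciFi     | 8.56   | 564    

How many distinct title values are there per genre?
SELECT genre, COUNT(DISTINCT title)
FROM movies
GROUP BY genre

Result:
  Action: 3 distinct
  Animation: 2 distinct
  Drama: 2 distinct
  Romance: 1 distinct
  SciFi: 3 distinct
  Thriller: 1 distinct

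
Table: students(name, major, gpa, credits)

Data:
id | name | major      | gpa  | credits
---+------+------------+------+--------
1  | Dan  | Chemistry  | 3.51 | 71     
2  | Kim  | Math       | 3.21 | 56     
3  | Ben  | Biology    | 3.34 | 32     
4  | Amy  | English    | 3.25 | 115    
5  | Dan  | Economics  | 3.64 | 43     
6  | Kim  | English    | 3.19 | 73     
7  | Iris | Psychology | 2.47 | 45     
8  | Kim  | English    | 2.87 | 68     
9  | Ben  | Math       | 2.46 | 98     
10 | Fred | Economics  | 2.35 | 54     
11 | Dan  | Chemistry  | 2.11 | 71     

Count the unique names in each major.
SELECT major, COUNT(DISTINCT name)
FROM students
GROUP BY major

Result:
  Biology: 1 distinct
  Chemistry: 1 distinct
  Economics: 2 distinct
  English: 2 distinct
  Math: 2 distinct
  Psychology: 1 distinct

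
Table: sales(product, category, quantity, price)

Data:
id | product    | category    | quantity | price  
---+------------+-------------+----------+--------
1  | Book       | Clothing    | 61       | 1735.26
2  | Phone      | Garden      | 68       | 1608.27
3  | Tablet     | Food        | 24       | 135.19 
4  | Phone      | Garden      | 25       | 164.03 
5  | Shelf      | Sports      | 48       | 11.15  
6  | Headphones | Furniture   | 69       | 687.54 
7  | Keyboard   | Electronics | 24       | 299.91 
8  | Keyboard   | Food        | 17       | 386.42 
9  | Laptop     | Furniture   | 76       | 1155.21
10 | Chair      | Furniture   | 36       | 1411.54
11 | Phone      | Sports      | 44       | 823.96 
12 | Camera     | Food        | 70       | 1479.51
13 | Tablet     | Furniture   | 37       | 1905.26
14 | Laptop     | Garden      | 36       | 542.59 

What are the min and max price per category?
SELECT category, MIN(price), MAX(price)
FROM sales
GROUP BY category

Result:
  Clothing: min=1735.26, max=1735.26
  Electronics: min=299.91, max=299.91
  Food: min=135.19, max=1479.51
  Furniture: min=687.54, max=1905.26
  Garden: min=164.03, max=1608.27
  Sports: min=11.15, max=823.96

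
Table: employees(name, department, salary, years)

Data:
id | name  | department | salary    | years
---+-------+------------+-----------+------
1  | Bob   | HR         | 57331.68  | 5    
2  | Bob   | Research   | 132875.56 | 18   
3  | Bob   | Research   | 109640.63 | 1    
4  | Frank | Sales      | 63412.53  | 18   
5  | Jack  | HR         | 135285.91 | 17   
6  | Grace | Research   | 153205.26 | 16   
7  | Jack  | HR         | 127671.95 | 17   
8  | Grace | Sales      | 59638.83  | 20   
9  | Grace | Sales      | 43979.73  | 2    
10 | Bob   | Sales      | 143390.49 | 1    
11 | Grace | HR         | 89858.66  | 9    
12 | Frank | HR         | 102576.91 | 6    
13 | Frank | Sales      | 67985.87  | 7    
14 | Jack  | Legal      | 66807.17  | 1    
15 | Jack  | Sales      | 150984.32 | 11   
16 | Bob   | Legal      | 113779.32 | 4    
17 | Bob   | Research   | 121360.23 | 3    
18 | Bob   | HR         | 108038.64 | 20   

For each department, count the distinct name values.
SELECT department, COUNT(DISTINCT name)
FROM employees
GROUP BY department

Result:
  HR: 4 distinct
  Legal: 2 distinct
  Research: 2 distinct
  Sales: 4 distinct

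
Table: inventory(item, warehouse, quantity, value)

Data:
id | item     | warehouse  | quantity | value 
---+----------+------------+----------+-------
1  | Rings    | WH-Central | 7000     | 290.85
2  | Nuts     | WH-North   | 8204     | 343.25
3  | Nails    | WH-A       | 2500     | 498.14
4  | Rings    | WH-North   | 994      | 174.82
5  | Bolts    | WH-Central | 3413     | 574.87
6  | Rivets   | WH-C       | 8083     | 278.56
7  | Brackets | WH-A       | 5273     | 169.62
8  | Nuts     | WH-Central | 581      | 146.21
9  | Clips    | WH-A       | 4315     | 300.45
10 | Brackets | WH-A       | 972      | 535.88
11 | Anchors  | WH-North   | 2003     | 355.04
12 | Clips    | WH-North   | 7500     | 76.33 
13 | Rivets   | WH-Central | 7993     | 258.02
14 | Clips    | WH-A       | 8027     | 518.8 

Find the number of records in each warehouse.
SELECT warehouse, COUNT(*) as count
FROM inventory
GROUP BY warehouse

Result:
  WH-A: 5
  WH-C: 1
  WH-Central: 4
  WH-North: 4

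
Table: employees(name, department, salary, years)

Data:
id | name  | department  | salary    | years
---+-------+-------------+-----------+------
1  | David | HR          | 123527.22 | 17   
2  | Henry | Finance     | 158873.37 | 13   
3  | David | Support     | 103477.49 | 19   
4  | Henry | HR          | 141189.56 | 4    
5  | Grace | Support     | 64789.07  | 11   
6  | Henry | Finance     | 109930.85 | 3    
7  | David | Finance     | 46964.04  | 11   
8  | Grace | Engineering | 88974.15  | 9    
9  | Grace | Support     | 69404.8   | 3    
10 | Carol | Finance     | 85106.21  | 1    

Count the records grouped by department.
SELECT department, COUNT(*) as count
FROM employees
GROUP BY department

Result:
  Engineering: 1
  Finance: 4
  HR: 2
  Support: 3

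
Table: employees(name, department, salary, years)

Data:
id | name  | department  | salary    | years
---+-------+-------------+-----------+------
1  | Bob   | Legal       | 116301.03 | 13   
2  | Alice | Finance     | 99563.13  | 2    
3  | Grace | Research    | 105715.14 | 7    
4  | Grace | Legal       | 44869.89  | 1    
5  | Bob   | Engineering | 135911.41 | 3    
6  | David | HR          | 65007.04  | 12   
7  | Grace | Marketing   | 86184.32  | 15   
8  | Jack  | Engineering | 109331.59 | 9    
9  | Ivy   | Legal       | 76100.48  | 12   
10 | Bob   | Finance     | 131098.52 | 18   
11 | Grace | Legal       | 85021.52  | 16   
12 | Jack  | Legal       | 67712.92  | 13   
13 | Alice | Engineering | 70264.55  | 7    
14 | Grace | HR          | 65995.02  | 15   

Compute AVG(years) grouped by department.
SELECT department, AVG(years) as result
FROM employees
GROUP BY department

Result:
  Engineering: 6.33
  Finance: 10.00
  HR: 13.50
  Legal: 11.00
  Marketing: 15.00
  Research: 7.00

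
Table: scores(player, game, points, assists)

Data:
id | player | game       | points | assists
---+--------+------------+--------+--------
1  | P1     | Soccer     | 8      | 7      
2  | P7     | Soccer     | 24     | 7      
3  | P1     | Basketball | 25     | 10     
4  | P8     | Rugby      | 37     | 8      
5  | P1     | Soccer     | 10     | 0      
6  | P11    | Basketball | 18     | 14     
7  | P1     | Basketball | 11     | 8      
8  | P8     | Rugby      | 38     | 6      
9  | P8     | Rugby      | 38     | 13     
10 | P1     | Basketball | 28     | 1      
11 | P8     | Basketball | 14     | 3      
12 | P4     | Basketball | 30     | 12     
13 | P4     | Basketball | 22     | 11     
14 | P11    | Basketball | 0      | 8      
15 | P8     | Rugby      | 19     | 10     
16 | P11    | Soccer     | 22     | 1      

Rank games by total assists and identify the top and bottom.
SELECT game, SUM(assists)
FROM scores
GROUP BY game
ORDER BY SUM(assists)

All groups:
  Soccer: 15
  Rugby: 37
  Basketball: 67

Highest: Basketball (67)
Lowest: Soccer (15)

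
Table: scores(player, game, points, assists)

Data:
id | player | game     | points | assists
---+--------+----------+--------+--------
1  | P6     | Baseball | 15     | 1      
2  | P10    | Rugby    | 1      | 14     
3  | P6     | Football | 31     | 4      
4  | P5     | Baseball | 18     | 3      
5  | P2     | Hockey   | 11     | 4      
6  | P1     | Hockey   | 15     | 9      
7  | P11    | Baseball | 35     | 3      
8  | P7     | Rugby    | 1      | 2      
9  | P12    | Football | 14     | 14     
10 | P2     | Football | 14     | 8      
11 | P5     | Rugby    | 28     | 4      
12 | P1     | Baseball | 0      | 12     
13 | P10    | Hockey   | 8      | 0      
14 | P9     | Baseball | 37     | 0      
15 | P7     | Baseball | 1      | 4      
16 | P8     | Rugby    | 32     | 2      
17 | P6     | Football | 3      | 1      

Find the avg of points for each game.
SELECT game, AVG(points) as result
FROM scores
GROUP BY game

Result:
  Baseball: 17.67
  Football: 15.50
  Hockey: 11.33
  Rugby: 15.50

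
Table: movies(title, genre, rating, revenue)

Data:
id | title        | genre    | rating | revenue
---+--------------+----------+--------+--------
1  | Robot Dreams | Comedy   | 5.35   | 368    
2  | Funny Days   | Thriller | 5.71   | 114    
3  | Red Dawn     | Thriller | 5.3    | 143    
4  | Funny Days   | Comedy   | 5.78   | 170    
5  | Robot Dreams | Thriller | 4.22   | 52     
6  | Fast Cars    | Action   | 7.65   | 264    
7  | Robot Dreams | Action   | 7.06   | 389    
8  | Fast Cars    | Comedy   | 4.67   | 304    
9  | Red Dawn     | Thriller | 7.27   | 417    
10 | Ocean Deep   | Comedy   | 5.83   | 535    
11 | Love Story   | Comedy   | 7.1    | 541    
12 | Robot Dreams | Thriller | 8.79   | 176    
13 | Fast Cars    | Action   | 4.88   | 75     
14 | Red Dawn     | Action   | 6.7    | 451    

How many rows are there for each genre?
SELECT genre, COUNT(*) as count
FROM movies
GROUP BY genre

Result:
  Action: 4
  Comedy: 5
  Thriller: 5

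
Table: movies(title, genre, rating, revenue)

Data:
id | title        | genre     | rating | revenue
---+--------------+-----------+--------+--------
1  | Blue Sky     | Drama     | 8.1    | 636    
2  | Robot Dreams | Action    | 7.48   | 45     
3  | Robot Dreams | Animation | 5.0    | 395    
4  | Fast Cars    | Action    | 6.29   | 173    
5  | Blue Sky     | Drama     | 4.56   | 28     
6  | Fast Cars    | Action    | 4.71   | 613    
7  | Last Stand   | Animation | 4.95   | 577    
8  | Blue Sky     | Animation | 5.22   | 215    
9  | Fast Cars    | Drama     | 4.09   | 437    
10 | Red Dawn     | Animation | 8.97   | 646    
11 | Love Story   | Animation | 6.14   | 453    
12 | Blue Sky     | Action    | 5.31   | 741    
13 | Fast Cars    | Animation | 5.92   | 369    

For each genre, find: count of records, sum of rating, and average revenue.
SELECT genre,
       COUNT(*) as cnt,
       SUM(rating) as total_rating,
       AVG(revenue) as avg_revenue
FROM movies
GROUP BY genre

Result:
  Action: 4 records, 23.79 total rating, 393.00 avg revenue
  Animation: 6 records, 36.20 total rating, 442.50 avg revenue
  Drama: 3 records, 16.75 total rating, 367.00 avg revenue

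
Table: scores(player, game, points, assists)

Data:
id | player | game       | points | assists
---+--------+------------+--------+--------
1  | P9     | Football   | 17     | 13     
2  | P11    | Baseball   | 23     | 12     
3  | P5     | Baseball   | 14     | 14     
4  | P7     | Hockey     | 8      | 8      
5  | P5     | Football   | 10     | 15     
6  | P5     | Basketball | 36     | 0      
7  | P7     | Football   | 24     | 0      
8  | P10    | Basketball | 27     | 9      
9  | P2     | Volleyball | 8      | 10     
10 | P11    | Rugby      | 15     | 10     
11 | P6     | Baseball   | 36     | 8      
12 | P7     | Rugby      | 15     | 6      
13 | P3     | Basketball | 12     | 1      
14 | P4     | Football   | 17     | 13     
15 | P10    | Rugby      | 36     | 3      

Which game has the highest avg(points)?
SELECT game, AVG(points) as val
FROM scores
GROUP BY game
ORDER BY val DESC
LIMIT 1

Result: Basketball with avg(points) = 25.00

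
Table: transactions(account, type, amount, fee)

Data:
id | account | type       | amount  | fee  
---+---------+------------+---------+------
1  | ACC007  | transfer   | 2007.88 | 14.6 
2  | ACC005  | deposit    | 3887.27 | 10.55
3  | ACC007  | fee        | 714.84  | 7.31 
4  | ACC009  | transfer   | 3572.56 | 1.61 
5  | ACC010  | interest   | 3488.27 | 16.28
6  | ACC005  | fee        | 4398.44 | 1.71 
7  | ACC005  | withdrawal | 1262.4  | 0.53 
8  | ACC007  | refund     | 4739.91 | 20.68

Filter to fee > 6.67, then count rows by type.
SELECT type, COUNT(*)
FROM transactions
WHERE fee > 6.67
GROUP BY type

Note: WHERE filters rows before grouping.

Result:
  deposit: 1
  fee: 1
  interest: 1
  refund: 1
  transfer: 1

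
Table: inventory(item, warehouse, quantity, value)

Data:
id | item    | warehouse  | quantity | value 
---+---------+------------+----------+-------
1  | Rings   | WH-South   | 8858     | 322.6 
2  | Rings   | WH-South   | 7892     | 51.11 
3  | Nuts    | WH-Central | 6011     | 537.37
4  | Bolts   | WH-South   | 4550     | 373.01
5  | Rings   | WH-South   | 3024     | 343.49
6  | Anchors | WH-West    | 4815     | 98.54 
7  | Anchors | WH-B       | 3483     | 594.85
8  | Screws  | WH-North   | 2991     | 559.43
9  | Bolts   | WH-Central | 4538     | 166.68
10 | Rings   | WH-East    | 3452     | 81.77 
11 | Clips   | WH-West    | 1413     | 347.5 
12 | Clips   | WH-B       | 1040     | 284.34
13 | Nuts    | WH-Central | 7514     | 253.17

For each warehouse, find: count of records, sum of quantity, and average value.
SELECT warehouse,
       COUNT(*) as cnt,
       SUM(quantity) as total_quantity,
       AVG(value) as avg_value
FROM inventory
GROUP BY warehouse

Result:
  WH-B: 2 records, 4523 total quantity, 439.60 avg value
  WH-Central: 3 records, 18063 total quantity, 319.07 avg value
  WH-East: 1 records, 3452 total quantity, 81.77 avg value
  WH-North: 1 records, 2991 total quantity, 559.43 avg value
  WH-South: 4 records, 24324 total quantity, 272.55 avg value
  WH-West: 2 records, 6228 total quantity, 223.02 avg value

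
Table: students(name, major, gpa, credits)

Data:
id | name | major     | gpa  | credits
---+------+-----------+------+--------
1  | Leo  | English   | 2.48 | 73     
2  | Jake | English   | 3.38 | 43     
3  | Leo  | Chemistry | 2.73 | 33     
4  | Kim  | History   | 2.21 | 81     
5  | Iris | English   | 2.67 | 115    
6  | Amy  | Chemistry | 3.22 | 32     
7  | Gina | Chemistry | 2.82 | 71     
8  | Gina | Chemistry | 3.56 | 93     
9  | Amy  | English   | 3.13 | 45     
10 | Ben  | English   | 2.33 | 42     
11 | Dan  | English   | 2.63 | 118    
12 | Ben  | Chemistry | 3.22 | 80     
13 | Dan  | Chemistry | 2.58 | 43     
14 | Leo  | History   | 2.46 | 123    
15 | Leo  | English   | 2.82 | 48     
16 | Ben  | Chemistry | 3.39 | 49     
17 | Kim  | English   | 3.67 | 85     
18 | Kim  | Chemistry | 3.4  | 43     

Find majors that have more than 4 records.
SELECT major, COUNT(*) as cnt
FROM students
GROUP BY major
HAVING COUNT(*) > 4

Result:
  Chemistry: 8
  English: 8

Note: HAVING filters groups after aggregation, WHERE filters rows before.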